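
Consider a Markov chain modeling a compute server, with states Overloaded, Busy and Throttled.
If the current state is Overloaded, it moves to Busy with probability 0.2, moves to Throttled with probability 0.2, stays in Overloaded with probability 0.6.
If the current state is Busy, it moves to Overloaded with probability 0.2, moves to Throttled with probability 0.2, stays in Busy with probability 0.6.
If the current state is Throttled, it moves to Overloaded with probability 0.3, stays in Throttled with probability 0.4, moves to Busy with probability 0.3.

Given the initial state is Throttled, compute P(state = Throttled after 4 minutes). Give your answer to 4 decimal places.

Propagate the distribution vector 4 minutes from Throttled.
After 0 minutes: (0.0000, 0.0000, 1.0000)
After 1 minute: (0.3000, 0.3000, 0.4000)
After 2 minutes: (0.3600, 0.3600, 0.2800)
After 3 minutes: (0.3720, 0.3720, 0.2560)
After 4 minutes: (0.3744, 0.3744, 0.2512)
P(in Throttled after 4 minutes) = 0.2512

0.2512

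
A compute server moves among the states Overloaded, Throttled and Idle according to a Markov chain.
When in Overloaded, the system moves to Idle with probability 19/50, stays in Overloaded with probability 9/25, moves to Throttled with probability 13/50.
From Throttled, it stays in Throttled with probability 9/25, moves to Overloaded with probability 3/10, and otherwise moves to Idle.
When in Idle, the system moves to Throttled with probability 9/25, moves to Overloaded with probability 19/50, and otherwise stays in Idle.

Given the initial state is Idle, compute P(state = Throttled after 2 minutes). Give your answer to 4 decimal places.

Sum over the intermediate state after 1 minute:
P = P(Idle→Overloaded)·P(Overloaded→Throttled) + P(Idle→Throttled)·P(Throttled→Throttled) + P(Idle→Idle)·P(Idle→Throttled)
  = 0.38×0.26 + 0.36×0.36 + 0.26×0.36
  = 0.0988 + 0.1296 + 0.0936 = 0.3220

0.3220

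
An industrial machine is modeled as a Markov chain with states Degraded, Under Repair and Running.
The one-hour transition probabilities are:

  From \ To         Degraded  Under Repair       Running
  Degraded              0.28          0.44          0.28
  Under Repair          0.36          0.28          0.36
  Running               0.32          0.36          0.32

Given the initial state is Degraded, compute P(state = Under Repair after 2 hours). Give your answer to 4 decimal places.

Sum over the intermediate state after 1 hour:
P = P(Degraded→Degraded)·P(Degraded→Under Repair) + P(Degraded→Under Repair)·P(Under Repair→Under Repair) + P(Degraded→Running)·P(Running→Under Repair)
  = 0.28×0.44 + 0.44×0.28 + 0.28×0.36
  = 0.1232 + 0.1232 + 0.1008 = 0.3472

0.3472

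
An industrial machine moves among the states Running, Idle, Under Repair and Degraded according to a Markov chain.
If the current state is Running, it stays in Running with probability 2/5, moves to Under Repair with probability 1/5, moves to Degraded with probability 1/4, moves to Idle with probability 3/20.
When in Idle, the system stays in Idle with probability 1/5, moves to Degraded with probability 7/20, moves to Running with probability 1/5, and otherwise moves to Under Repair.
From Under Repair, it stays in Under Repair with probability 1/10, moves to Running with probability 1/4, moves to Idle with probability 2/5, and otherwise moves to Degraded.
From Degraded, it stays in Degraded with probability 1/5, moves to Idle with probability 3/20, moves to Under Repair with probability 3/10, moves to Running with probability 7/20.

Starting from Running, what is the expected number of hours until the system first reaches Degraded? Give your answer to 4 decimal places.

3.6924

Let t(s) be the expected number of hours to first reach Degraded from state s, with t(Degraded) = 0. Conditioning on the first hour:
t(Running) = 1 + 0.4·t(Running) + 0.15·t(Idle) + 0.2·t(Under Repair)
t(Idle) = 1 + 0.2·t(Running) + 0.2·t(Idle) + 0.25·t(Under Repair)
t(Under Repair) = 1 + 0.25·t(Running) + 0.4·t(Idle) + 0.1·t(Under Repair)
Solving: t(Running) = 3.6924, t(Idle) = 3.2991, t(Under Repair) = 3.6030.
Expected hours from Running to Degraded: 3.6924.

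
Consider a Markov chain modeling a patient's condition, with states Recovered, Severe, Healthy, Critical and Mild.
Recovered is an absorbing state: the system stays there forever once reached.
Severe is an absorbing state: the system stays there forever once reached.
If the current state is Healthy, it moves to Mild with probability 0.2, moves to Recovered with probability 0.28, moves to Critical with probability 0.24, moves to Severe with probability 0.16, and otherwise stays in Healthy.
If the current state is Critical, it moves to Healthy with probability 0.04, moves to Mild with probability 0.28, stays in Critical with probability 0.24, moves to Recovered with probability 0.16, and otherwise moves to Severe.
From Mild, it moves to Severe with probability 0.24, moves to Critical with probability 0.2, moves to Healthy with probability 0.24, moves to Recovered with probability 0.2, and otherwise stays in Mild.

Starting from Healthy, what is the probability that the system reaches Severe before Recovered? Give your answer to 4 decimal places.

Let h(s) be the probability of absorption at Severe starting from transient state s. Then h(Severe) = 1 and h(Recovered) = 0. By first-step analysis:
h(Healthy) = 0.28·0 + 0.16·1 + 0.12·h(Healthy) + 0.24·h(Critical) + 0.2·h(Mild)
h(Critical) = 0.16·0 + 0.28·1 + 0.04·h(Healthy) + 0.24·h(Critical) + 0.28·h(Mild)
h(Mild) = 0.2·0 + 0.24·1 + 0.24·h(Healthy) + 0.2·h(Critical) + 0.12·h(Mild)
Solving: h(Healthy) = 0.4637, h(Critical) = 0.5892, h(Mild) = 0.5331.
Starting from Healthy, the probability is 0.4637.

0.4637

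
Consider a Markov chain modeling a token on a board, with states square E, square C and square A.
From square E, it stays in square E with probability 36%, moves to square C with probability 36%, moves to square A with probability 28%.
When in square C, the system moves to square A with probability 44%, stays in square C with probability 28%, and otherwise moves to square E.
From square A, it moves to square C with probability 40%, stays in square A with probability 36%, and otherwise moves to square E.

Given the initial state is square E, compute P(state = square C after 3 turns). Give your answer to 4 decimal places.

Propagate the distribution vector 3 turns from square E.
After 0 turns: (1.0000, 0.0000, 0.0000)
After 1 turn: (0.3600, 0.3600, 0.2800)
After 2 turns: (0.2976, 0.3424, 0.3600)
After 3 turns: (0.2894, 0.3470, 0.3636)
P(in square C after 3 turns) = 0.3470

0.3470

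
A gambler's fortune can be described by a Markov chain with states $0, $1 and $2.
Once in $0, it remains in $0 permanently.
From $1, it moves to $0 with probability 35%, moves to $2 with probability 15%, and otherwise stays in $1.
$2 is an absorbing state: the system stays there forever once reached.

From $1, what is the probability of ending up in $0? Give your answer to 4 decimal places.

0.7000

Let h(s) be the probability of absorption at $0 starting from transient state s. Then h($0) = 1 and h($2) = 0. By first-step analysis:
h($1) = 0.35·1 + 0.5·h($1) + 0.15·0
Solving: h($1) = 0.7000.
Starting from $1, the probability is 0.7000.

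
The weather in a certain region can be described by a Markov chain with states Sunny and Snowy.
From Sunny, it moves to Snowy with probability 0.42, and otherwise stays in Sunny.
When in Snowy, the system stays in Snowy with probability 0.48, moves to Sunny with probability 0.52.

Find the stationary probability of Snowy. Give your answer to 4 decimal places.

Let the stationary distribution be π with π = πP and π_1 + π_2 = 1.
π_1 = 0.58·π_1 + 0.52·π_2
Solving with the normalization constraint gives π = (0.5532, 0.4468).
So the stationary probability of Snowy is 0.4468.

0.4468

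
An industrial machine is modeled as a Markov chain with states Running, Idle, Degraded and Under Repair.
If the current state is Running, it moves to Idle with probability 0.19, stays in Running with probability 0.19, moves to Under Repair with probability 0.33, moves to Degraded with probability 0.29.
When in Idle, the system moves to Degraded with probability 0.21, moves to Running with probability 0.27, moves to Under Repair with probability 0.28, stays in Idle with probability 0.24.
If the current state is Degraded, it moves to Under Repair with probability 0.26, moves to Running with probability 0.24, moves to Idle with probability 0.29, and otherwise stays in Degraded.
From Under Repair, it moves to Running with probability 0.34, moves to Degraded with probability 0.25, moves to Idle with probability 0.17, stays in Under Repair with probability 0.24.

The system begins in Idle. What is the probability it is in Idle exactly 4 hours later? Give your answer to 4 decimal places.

Propagate the distribution vector 4 hours from Idle.
After 0 hours: (0.0000, 1.0000, 0.0000, 0.0000)
After 1 hour: (0.2700, 0.2400, 0.2100, 0.2800)
After 2 hours: (0.2617, 0.2174, 0.2428, 0.2781)
After 3 hours: (0.2612, 0.2196, 0.2421, 0.2771)
After 4 hours: (0.2612, 0.2196, 0.2420, 0.2771)
P(in Idle after 4 hours) = 0.2196

0.2196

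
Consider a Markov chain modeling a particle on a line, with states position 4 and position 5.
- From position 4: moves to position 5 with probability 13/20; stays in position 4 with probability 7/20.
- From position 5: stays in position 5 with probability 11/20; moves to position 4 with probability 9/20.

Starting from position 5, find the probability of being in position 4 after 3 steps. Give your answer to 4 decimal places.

0.4095

Propagate the distribution vector 3 steps from position 5.
After 0 steps: (0.0000, 1.0000)
After 1 step: (0.4500, 0.5500)
After 2 steps: (0.4050, 0.5950)
After 3 steps: (0.4095, 0.5905)
P(in position 4 after 3 steps) = 0.4095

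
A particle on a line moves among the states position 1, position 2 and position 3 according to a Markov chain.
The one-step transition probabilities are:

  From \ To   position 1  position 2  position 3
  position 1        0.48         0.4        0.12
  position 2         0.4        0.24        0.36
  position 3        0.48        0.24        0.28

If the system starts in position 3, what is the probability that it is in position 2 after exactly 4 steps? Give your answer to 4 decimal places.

0.3127

Propagate the distribution vector 4 steps from position 3.
After 0 steps: (0.0000, 0.0000, 1.0000)
After 1 step: (0.4800, 0.2400, 0.2800)
After 2 steps: (0.4608, 0.3168, 0.2224)
After 3 steps: (0.4547, 0.3137, 0.2316)
After 4 steps: (0.4549, 0.3127, 0.2324)
P(in position 2 after 4 steps) = 0.3127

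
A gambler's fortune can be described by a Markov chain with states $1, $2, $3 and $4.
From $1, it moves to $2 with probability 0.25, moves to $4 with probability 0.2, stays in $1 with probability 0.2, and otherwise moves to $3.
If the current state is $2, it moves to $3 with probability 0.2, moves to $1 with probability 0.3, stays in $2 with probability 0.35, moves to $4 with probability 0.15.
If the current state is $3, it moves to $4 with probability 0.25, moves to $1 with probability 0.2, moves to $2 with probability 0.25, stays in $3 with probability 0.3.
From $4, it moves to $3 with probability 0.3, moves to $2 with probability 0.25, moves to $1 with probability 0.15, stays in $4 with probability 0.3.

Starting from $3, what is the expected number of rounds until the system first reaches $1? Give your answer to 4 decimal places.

4.6279

Let t(s) be the expected number of rounds to first reach $1 from state s, with t($1) = 0. Conditioning on the first round:
t($2) = 1 + 0.35·t($2) + 0.2·t($3) + 0.15·t($4)
t($3) = 1 + 0.25·t($2) + 0.3·t($3) + 0.25·t($4)
t($4) = 1 + 0.25·t($2) + 0.3·t($3) + 0.3·t($4)
Solving: t($2) = 4.0866, t($3) = 4.6279, t($4) = 4.8714.
Expected rounds from $3 to $1: 4.6279.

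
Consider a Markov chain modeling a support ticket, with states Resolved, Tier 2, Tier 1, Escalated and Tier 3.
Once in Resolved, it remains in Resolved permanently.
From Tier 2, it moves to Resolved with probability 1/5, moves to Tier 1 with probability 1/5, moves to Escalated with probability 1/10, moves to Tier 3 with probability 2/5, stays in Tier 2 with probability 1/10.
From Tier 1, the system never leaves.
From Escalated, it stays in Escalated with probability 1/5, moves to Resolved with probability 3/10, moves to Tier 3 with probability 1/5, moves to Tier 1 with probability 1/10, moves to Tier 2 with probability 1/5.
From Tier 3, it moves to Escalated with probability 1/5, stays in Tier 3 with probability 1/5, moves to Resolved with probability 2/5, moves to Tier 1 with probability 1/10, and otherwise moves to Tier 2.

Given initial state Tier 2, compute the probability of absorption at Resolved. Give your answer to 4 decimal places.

0.6414

Let h(s) be the probability of absorption at Resolved starting from transient state s. Then h(Resolved) = 1 and h(Tier 1) = 0. By first-step analysis:
h(Tier 2) = 0.2·1 + 0.1·h(Tier 2) + 0.2·0 + 0.1·h(Escalated) + 0.4·h(Tier 3)
h(Escalated) = 0.3·1 + 0.2·h(Tier 2) + 0.1·0 + 0.2·h(Escalated) + 0.2·h(Tier 3)
h(Tier 3) = 0.4·1 + 0.1·h(Tier 2) + 0.1·0 + 0.2·h(Escalated) + 0.2·h(Tier 3)
Solving: h(Tier 2) = 0.6414, h(Escalated) = 0.7257, h(Tier 3) = 0.7616.
Starting from Tier 2, the probability is 0.6414.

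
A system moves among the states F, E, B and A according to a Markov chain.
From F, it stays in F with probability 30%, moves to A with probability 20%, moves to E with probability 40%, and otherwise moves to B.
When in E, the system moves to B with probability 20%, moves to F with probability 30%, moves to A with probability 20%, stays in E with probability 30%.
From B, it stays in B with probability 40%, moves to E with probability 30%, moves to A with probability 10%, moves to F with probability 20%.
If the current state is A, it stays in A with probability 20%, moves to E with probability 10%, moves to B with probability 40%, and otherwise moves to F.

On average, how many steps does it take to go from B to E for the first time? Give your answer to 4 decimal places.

Let t(s) be the expected number of steps to first reach E from state s, with t(E) = 0. Conditioning on the first step:
t(F) = 1 + 0.3·t(F) + 0.1·t(B) + 0.2·t(A)
t(B) = 1 + 0.2·t(F) + 0.4·t(B) + 0.1·t(A)
t(A) = 1 + 0.3·t(F) + 0.4·t(B) + 0.2·t(A)
Solving: t(F) = 3.0802, t(B) = 3.3755, t(A) = 4.0928.
Expected steps from B to E: 3.3755.

3.3755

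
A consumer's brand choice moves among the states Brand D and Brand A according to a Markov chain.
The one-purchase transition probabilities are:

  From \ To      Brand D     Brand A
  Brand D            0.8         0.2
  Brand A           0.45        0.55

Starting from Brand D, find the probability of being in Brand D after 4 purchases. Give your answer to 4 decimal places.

0.6969

Propagate the distribution vector 4 purchases from Brand D.
After 0 purchases: (1.0000, 0.0000)
After 1 purchase: (0.8000, 0.2000)
After 2 purchases: (0.7300, 0.2700)
After 3 purchases: (0.7055, 0.2945)
After 4 purchases: (0.6969, 0.3031)
P(in Brand D after 4 purchases) = 0.6969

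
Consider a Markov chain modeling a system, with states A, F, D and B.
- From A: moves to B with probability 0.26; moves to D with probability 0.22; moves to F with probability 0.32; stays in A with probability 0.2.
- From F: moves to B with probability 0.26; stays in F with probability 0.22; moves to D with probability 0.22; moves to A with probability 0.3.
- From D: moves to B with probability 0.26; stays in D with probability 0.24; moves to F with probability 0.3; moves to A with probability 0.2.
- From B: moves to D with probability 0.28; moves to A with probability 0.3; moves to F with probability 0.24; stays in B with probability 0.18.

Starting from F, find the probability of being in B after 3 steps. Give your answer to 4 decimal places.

0.2409

Propagate the distribution vector 3 steps from F.
After 0 steps: (0.0000, 1.0000, 0.0000, 0.0000)
After 1 step: (0.3000, 0.2200, 0.2200, 0.2600)
After 2 steps: (0.2480, 0.2728, 0.2400, 0.2392)
After 3 steps: (0.2512, 0.2688, 0.2392, 0.2409)
P(in B after 3 steps) = 0.2409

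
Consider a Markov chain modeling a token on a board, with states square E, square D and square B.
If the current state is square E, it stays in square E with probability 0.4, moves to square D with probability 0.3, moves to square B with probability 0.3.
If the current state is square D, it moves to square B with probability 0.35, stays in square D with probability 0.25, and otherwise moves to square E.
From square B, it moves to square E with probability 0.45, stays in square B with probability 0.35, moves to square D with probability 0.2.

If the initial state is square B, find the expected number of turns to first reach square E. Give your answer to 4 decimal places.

2.2754

Let t(s) be the expected number of turns to first reach square E from state s, with t(square E) = 0. Conditioning on the first turn:
t(square D) = 1 + 0.25·t(square D) + 0.35·t(square B)
t(square B) = 1 + 0.2·t(square D) + 0.35·t(square B)
Solving: t(square D) = 2.3952, t(square B) = 2.2754.
Expected turns from square B to square E: 2.2754.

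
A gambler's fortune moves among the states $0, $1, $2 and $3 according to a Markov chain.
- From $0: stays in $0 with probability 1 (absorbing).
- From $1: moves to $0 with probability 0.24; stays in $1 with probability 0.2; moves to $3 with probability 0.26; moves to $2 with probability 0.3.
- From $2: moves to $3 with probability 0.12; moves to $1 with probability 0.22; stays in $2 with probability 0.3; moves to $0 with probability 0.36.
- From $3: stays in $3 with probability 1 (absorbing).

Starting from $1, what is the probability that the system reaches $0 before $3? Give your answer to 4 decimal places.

Let h(s) be the probability of absorption at $0 starting from transient state s. Then h($0) = 1 and h($3) = 0. By first-step analysis:
h($1) = 0.24·1 + 0.2·h($1) + 0.3·h($2) + 0.26·0
h($2) = 0.36·1 + 0.22·h($1) + 0.3·h($2) + 0.12·0
Solving: h($1) = 0.5587, h($2) = 0.6899.
Starting from $1, the probability is 0.5587.

0.5587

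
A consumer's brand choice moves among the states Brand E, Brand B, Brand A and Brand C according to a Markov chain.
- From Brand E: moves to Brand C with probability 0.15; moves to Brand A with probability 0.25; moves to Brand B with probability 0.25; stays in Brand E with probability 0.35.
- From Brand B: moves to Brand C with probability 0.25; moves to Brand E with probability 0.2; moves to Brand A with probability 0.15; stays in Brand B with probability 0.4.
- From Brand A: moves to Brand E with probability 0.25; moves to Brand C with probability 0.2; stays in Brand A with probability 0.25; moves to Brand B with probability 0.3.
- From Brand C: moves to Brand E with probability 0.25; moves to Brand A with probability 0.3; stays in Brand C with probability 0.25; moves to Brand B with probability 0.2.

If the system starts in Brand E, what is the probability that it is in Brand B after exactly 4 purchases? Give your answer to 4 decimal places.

Propagate the distribution vector 4 purchases from Brand E.
After 0 purchases: (1.0000, 0.0000, 0.0000, 0.0000)
After 1 purchase: (0.3500, 0.2500, 0.2500, 0.1500)
After 2 purchases: (0.2725, 0.2925, 0.2325, 0.2025)
After 3 purchases: (0.2626, 0.2954, 0.2309, 0.2111)
After 4 purchases: (0.2615, 0.2953, 0.2310, 0.2122)
P(in Brand B after 4 purchases) = 0.2953

0.2953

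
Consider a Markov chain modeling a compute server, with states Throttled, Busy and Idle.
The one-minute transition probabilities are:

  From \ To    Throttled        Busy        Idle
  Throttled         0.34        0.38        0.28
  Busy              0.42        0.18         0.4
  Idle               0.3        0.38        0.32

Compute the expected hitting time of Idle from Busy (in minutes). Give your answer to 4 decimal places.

2.8302

Let t(s) be the expected number of minutes to first reach Idle from state s, with t(Idle) = 0. Conditioning on the first minute:
t(Throttled) = 1 + 0.34·t(Throttled) + 0.38·t(Busy)
t(Busy) = 1 + 0.42·t(Throttled) + 0.18·t(Busy)
Solving: t(Throttled) = 3.1447, t(Busy) = 2.8302.
Expected minutes from Busy to Idle: 2.8302.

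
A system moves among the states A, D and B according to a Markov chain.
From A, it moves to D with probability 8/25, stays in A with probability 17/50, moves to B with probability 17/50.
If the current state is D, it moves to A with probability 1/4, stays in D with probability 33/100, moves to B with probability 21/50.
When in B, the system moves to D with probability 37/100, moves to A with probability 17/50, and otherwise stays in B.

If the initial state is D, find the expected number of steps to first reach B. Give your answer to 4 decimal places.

Let t(s) be the expected number of steps to first reach B from state s, with t(B) = 0. Conditioning on the first step:
t(A) = 1 + 0.34·t(A) + 0.32·t(D)
t(D) = 1 + 0.25·t(A) + 0.33·t(D)
Solving: t(A) = 2.7333, t(D) = 2.5124.
Expected steps from D to B: 2.5124.

2.5124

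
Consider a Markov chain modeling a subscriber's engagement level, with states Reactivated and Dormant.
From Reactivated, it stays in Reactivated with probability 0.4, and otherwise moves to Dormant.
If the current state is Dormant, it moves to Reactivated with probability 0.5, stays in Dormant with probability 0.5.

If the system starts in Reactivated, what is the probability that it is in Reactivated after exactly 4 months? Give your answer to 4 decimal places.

0.4546

Propagate the distribution vector 4 months from Reactivated.
After 0 months: (1.0000, 0.0000)
After 1 month: (0.4000, 0.6000)
After 2 months: (0.4600, 0.5400)
After 3 months: (0.4540, 0.5460)
After 4 months: (0.4546, 0.5454)
P(in Reactivated after 4 months) = 0.4546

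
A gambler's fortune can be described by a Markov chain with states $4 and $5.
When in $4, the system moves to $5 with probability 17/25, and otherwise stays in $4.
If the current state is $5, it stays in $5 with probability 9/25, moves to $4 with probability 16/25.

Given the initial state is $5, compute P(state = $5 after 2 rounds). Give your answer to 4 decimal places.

0.5648

Sum over the intermediate state after 1 round:
P = P($5→$4)·P($4→$5) + P($5→$5)·P($5→$5)
  = 0.64×0.68 + 0.36×0.36
  = 0.4352 + 0.1296 = 0.5648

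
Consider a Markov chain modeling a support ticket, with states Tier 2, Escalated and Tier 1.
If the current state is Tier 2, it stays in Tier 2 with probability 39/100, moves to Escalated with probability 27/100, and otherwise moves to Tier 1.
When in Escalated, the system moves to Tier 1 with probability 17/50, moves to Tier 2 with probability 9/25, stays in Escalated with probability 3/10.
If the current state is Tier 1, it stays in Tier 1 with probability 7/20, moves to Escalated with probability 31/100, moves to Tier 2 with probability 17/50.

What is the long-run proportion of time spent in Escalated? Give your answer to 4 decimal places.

0.2925

Let the stationary distribution be π with π = πP and π_1 + π_2 + π_3 = 1.
π_1 = 0.39·π_1 + 0.36·π_2 + 0.34·π_3
π_2 = 0.27·π_1 + 0.3·π_2 + 0.31·π_3
Solving with the normalization constraint gives π = (0.3641, 0.2925, 0.3434).
So the stationary probability of Escalated is 0.2925.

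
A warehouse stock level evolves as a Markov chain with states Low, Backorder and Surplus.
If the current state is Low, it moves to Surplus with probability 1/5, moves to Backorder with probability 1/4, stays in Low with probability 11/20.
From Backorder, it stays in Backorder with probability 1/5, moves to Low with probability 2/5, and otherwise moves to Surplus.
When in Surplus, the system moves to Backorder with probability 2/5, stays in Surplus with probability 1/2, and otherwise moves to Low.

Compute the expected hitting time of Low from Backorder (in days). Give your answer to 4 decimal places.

Let t(s) be the expected number of days to first reach Low from state s, with t(Low) = 0. Conditioning on the first day:
t(Backorder) = 1 + 0.2·t(Backorder) + 0.4·t(Surplus)
t(Surplus) = 1 + 0.4·t(Backorder) + 0.5·t(Surplus)
Solving: t(Backorder) = 3.7500, t(Surplus) = 5.0000.
Expected days from Backorder to Low: 3.7500.

3.7500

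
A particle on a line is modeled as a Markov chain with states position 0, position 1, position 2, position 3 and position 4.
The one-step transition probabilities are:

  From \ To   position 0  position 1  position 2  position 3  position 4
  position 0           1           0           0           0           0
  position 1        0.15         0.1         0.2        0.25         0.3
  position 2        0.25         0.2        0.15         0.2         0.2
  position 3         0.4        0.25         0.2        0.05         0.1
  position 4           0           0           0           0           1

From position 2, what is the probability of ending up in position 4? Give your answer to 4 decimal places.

Let h(s) be the probability of absorption at position 4 starting from transient state s. Then h(position 4) = 1 and h(position 0) = 0. By first-step analysis:
h(position 1) = 0.15·0 + 0.1·h(position 1) + 0.2·h(position 2) + 0.25·h(position 3) + 0.3·1
h(position 2) = 0.25·0 + 0.2·h(position 1) + 0.15·h(position 2) + 0.2·h(position 3) + 0.2·1
h(position 3) = 0.4·0 + 0.25·h(position 1) + 0.2·h(position 2) + 0.05·h(position 3) + 0.1·1
Solving: h(position 1) = 0.5236, h(position 2) = 0.4374, h(position 3) = 0.3351.
Starting from position 2, the probability is 0.4374.

0.4374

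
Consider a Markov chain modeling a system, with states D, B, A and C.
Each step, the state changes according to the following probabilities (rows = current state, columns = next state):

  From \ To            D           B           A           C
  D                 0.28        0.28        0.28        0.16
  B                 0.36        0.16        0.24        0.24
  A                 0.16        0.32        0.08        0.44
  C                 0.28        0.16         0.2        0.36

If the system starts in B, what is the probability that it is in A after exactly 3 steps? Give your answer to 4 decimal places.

Propagate the distribution vector 3 steps from B.
After 0 steps: (0.0000, 1.0000, 0.0000, 0.0000)
After 1 step: (0.3600, 0.1600, 0.2400, 0.2400)
After 2 steps: (0.2640, 0.2416, 0.2064, 0.2880)
After 3 steps: (0.2746, 0.2247, 0.2060, 0.2947)
P(in A after 3 steps) = 0.2060

0.2060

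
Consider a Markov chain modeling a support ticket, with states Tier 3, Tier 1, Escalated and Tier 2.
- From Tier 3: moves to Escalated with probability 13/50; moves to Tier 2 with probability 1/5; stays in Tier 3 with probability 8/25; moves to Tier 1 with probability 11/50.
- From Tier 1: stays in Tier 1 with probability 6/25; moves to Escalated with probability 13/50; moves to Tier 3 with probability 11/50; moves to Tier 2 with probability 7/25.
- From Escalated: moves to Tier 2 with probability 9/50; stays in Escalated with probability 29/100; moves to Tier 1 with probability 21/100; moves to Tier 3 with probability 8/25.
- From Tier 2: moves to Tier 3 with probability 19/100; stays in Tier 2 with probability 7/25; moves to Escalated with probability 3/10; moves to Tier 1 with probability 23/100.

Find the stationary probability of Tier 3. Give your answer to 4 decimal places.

Let the stationary distribution be π with π = πP and π_1 + π_2 + π_3 + π_4 = 1.
π_1 = 0.32·π_1 + 0.22·π_2 + 0.32·π_3 + 0.19·π_4
π_2 = 0.22·π_1 + 0.24·π_2 + 0.21·π_3 + 0.23·π_4
π_3 = 0.26·π_1 + 0.26·π_2 + 0.29·π_3 + 0.3·π_4
Solving with the normalization constraint gives π = (0.2676, 0.2240, 0.2776, 0.2308).
So the stationary probability of Tier 3 is 0.2676.

0.2676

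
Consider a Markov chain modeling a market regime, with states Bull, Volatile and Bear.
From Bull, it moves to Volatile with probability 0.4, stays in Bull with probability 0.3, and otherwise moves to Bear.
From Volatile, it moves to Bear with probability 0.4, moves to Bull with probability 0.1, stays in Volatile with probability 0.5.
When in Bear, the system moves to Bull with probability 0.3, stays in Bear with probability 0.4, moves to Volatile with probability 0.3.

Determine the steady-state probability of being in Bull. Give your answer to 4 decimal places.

0.2195

Let the stationary distribution be π with π = πP and π_1 + π_2 + π_3 = 1.
π_1 = 0.3·π_1 + 0.1·π_2 + 0.3·π_3
π_2 = 0.4·π_1 + 0.5·π_2 + 0.3·π_3
Solving with the normalization constraint gives π = (0.2195, 0.4024, 0.3780).
So the stationary probability of Bull is 0.2195.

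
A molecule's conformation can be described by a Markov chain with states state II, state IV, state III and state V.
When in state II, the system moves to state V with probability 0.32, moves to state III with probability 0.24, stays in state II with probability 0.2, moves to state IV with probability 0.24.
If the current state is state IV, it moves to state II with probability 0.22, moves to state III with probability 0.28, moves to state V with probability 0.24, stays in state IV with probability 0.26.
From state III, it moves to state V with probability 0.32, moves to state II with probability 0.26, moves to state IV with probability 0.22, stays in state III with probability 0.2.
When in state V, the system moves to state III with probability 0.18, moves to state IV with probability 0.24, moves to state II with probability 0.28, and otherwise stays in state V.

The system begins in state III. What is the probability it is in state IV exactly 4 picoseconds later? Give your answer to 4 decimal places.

0.2403

Propagate the distribution vector 4 picoseconds from state III.
After 0 picoseconds: (0.0000, 0.0000, 1.0000, 0.0000)
After 1 picosecond: (0.2600, 0.2200, 0.2000, 0.3200)
After 2 picoseconds: (0.2420, 0.2404, 0.2216, 0.2960)
After 3 picoseconds: (0.2418, 0.2404, 0.2230, 0.2948)
After 4 picoseconds: (0.2418, 0.2403, 0.2230, 0.2949)
P(in state IV after 4 picoseconds) = 0.2403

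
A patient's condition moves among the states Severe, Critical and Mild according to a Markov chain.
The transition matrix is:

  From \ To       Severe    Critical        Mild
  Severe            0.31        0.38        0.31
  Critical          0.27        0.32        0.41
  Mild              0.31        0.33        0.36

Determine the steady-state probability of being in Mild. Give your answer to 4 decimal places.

0.3623

Let the stationary distribution be π with π = πP and π_1 + π_2 + π_3 = 1.
π_1 = 0.31·π_1 + 0.27·π_2 + 0.31·π_3
π_2 = 0.38·π_1 + 0.32·π_2 + 0.33·π_3
Solving with the normalization constraint gives π = (0.2963, 0.3414, 0.3623).
So the stationary probability of Mild is 0.3623.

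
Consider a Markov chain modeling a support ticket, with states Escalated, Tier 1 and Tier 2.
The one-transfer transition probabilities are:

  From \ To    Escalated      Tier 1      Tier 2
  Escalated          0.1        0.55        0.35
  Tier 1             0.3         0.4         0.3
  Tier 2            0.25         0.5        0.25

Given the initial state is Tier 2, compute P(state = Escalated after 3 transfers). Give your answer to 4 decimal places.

0.2375

Propagate the distribution vector 3 transfers from Tier 2.
After 0 transfers: (0.0000, 0.0000, 1.0000)
After 1 transfer: (0.2500, 0.5000, 0.2500)
After 2 transfers: (0.2375, 0.4625, 0.3000)
After 3 transfers: (0.2375, 0.4656, 0.2969)
P(in Escalated after 3 transfers) = 0.2375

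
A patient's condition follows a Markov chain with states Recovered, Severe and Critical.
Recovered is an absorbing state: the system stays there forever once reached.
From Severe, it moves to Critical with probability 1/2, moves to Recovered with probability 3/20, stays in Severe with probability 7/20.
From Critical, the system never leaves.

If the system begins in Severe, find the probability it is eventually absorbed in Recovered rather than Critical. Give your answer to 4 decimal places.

Let h(s) be the probability of absorption at Recovered starting from transient state s. Then h(Recovered) = 1 and h(Critical) = 0. By first-step analysis:
h(Severe) = 0.15·1 + 0.35·h(Severe) + 0.5·0
Solving: h(Severe) = 0.2308.
Starting from Severe, the probability is 0.2308.

0.2308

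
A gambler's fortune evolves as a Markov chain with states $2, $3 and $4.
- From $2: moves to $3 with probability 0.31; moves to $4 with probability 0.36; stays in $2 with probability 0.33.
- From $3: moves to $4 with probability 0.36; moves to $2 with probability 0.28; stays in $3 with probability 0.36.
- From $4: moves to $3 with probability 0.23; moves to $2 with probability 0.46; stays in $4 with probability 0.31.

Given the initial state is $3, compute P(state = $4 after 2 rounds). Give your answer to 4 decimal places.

0.3420

Sum over the intermediate state after 1 round:
P = P($3→$2)·P($2→$4) + P($3→$3)·P($3→$4) + P($3→$4)·P($4→$4)
  = 0.28×0.36 + 0.36×0.36 + 0.36×0.31
  = 0.1008 + 0.1296 + 0.1116 = 0.3420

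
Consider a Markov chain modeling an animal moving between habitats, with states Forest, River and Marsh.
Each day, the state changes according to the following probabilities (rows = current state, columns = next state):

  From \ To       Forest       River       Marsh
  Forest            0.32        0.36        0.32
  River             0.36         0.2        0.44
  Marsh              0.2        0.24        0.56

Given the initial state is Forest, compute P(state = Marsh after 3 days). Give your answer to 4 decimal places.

Propagate the distribution vector 3 days from Forest.
After 0 days: (1.0000, 0.0000, 0.0000)
After 1 day: (0.3200, 0.3600, 0.3200)
After 2 days: (0.2960, 0.2640, 0.4400)
After 3 days: (0.2778, 0.2650, 0.4573)
P(in Marsh after 3 days) = 0.4573

0.4573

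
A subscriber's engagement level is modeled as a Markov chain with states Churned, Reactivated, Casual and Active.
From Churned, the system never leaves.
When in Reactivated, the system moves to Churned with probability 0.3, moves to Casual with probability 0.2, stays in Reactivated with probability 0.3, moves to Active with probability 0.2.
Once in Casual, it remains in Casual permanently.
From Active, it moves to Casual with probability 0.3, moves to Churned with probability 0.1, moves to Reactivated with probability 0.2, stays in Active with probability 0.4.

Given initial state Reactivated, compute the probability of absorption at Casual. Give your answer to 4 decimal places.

Let h(s) be the probability of absorption at Casual starting from transient state s. Then h(Casual) = 1 and h(Churned) = 0. By first-step analysis:
h(Reactivated) = 0.3·0 + 0.3·h(Reactivated) + 0.2·1 + 0.2·h(Active)
h(Active) = 0.1·0 + 0.2·h(Reactivated) + 0.3·1 + 0.4·h(Active)
Solving: h(Reactivated) = 0.4737, h(Active) = 0.6579.
Starting from Reactivated, the probability is 0.4737.

0.4737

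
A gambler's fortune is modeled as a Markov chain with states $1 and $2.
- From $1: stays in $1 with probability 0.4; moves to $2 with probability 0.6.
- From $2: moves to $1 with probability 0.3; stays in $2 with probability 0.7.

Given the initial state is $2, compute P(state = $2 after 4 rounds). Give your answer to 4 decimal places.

0.6667

Propagate the distribution vector 4 rounds from $2.
After 0 rounds: (0.0000, 1.0000)
After 1 round: (0.3000, 0.7000)
After 2 rounds: (0.3300, 0.6700)
After 3 rounds: (0.3330, 0.6670)
After 4 rounds: (0.3333, 0.6667)
P(in $2 after 4 rounds) = 0.6667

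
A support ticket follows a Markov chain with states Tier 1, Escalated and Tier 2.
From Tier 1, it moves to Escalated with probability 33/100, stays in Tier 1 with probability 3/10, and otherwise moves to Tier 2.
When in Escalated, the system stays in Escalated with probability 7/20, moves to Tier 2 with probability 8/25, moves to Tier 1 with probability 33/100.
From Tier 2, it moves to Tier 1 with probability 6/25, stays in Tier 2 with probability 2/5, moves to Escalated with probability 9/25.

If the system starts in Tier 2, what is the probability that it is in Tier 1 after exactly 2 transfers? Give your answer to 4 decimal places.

Sum over the intermediate state after 1 transfer:
P = P(Tier 2→Tier 1)·P(Tier 1→Tier 1) + P(Tier 2→Escalated)·P(Escalated→Tier 1) + P(Tier 2→Tier 2)·P(Tier 2→Tier 1)
  = 0.24×0.3 + 0.36×0.33 + 0.4×0.24
  = 0.0720 + 0.1188 + 0.0960 = 0.2868

0.2868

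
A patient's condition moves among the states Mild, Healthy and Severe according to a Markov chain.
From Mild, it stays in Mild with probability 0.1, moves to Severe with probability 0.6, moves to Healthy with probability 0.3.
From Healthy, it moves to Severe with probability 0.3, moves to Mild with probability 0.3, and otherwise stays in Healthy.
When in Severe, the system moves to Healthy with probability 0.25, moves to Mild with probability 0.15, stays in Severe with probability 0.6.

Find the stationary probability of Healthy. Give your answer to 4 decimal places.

Let the stationary distribution be π with π = πP and π_1 + π_2 + π_3 = 1.
π_1 = 0.1·π_1 + 0.3·π_2 + 0.15·π_3
π_2 = 0.3·π_1 + 0.4·π_2 + 0.25·π_3
Solving with the normalization constraint gives π = (0.1864, 0.3051, 0.5085).
So the stationary probability of Healthy is 0.3051.

0.3051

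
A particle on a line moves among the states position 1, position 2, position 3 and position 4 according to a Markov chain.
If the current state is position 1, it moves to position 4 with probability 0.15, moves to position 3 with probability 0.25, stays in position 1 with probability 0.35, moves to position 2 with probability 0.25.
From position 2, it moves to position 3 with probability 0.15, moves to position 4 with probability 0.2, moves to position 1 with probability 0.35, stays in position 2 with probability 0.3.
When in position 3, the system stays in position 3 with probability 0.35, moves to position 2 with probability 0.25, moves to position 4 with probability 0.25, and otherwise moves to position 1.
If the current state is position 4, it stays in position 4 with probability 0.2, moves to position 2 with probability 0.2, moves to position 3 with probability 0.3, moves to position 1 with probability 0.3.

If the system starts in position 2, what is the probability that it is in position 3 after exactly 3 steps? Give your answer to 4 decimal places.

Propagate the distribution vector 3 steps from position 2.
After 0 steps: (0.0000, 1.0000, 0.0000, 0.0000)
After 1 step: (0.3500, 0.3000, 0.1500, 0.2000)
After 2 steps: (0.3100, 0.2550, 0.2450, 0.1900)
After 3 steps: (0.2915, 0.2533, 0.2585, 0.1968)
P(in position 3 after 3 steps) = 0.2585

0.2585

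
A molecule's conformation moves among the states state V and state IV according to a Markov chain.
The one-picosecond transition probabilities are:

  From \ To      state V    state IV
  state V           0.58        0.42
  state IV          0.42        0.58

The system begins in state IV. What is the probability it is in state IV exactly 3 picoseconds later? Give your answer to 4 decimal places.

0.5020

Propagate the distribution vector 3 picoseconds from state IV.
After 0 picoseconds: (0.0000, 1.0000)
After 1 picosecond: (0.4200, 0.5800)
After 2 picoseconds: (0.4872, 0.5128)
After 3 picoseconds: (0.4980, 0.5020)
P(in state IV after 3 picoseconds) = 0.5020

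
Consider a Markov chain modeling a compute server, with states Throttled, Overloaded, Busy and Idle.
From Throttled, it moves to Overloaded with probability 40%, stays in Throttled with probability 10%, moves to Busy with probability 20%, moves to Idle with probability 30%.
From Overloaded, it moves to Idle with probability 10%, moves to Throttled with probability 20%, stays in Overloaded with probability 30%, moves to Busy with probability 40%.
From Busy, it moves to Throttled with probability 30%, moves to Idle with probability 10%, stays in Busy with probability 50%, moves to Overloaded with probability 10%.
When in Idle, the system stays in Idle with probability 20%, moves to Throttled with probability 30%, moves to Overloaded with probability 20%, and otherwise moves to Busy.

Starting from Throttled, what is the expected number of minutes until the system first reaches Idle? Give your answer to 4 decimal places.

Let t(s) be the expected number of minutes to first reach Idle from state s, with t(Idle) = 0. Conditioning on the first minute:
t(Throttled) = 1 + 0.1·t(Throttled) + 0.4·t(Overloaded) + 0.2·t(Busy)
t(Overloaded) = 1 + 0.2·t(Throttled) + 0.3·t(Overloaded) + 0.4·t(Busy)
t(Busy) = 1 + 0.3·t(Throttled) + 0.1·t(Overloaded) + 0.5·t(Busy)
Solving: t(Throttled) = 5.7241, t(Overloaded) = 6.9655, t(Busy) = 6.8276.
Expected minutes from Throttled to Idle: 5.7241.

5.7241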